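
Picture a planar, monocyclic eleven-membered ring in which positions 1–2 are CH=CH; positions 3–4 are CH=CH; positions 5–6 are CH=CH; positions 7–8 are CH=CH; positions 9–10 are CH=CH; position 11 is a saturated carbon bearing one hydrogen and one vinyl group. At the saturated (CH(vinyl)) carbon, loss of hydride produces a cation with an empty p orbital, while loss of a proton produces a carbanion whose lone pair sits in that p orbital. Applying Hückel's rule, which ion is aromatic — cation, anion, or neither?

Both ions have a continuous loop of p orbitals — each ring atom is sp².
Cation: 5 × 2 + 0 = 10 π electrons → 4(2)+2, aromatic.
Anion: 5 × 2 + 2 = 12 π electrons → 4(3), antiaromatic.

The cation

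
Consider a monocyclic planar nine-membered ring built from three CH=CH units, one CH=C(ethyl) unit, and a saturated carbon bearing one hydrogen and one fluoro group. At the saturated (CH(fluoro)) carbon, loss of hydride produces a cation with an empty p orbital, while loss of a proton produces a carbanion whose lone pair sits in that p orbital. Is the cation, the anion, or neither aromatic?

The anion

In either ion the ring is fully conjugated: every atom, including the new sp² carbon, supplies a p orbital.
Cation: 4 × 2 + 0 = 8 π electrons → 4(2), antiaromatic.
Anion: 4 × 2 + 2 = 10 π electrons → 4(2)+2, aromatic.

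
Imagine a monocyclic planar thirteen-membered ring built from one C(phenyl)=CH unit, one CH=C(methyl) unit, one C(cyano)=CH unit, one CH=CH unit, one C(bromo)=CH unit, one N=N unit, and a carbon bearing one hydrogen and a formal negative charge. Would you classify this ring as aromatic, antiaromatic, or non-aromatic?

Aromatic

All ring atoms are sp² and supply a p orbital to the ring (every atom in a ring double bond is sp² and brings one electron to the p orbital; each =N– nitrogen is pyridine-type (lone pair in the sp² plane, one electron in the p orbital); the carbanion's lone pair occupies the p orbital); the conjugation is uninterrupted.
π-electron count: 6 × 2 = 12 from the double-bond units + 2 from the CH(-) atom = 14.
Since 14 = 4·3 + 2, the ring meets the 4n+2 criterion.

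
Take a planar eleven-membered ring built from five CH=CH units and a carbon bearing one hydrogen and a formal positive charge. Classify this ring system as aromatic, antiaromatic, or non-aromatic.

The p orbitals form a continuous loop: each doubly-bonded ring atom is sp² with one p-orbital electron; the carbocation has an empty p orbital. The ring is fully conjugated.
π-electron count: 5 × 2 = 10 from the double-bond units + 0 from the CH(+) atom = 10.
Since 10 = 4·2 + 2, the ring meets the 4n+2 criterion.

Aromatic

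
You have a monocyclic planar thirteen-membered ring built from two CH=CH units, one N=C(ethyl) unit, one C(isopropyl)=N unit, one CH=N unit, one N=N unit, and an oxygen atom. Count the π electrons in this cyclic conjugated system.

Every ring atom contributes a p orbital perpendicular to the ring (the double-bond atoms are sp², each contributing one p electron; each =N– nitrogen is pyridine-type (lone pair in the sp² plane, one electron in the p orbital); the oxygen donates one lone pair from its p orbital), so the π system is cyclic and fully conjugated.
Counting π electrons: 6 × 2 = 12 from the double-bond units + 2 from the O atom = 14.

14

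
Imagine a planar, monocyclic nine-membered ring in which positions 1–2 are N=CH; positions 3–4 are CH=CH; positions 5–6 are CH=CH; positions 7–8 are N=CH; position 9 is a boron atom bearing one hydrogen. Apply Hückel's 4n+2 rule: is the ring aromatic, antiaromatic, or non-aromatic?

All ring atoms are sp² and supply a p orbital to the ring (every atom in a ring double bond is sp² and brings one electron to the p orbital; each sp² =N– keeps its lone pair in-plane and puts one electron into the π system; the boron has an empty p orbital); the conjugation is uninterrupted.
Counting π electrons: 4 × 2 = 8 from the double-bond units + 0 from the BH atom = 8.
8 is a 4n count (n = 2), so the planar conjugated ring is antiaromatic.

Antiaromatic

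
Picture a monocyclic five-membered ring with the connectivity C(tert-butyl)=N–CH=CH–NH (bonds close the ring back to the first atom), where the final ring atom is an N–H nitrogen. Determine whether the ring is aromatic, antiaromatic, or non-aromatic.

Aromatic

All ring atoms are sp² and supply a p orbital to the ring (each doubly-bonded ring atom is sp² with one p-orbital electron; the doubly-bonded nitrogens are pyridine-type — their lone pairs lie in the ring plane, leaving one electron in the p orbital; the pyrrole-type nitrogen donates its lone pair from the p orbital); the conjugation is uninterrupted.
Tallying contributions gives 2 × 2 = 4 from the double-bond units + 2 from the NH atom = 6.
Since 6 = 4·1 + 2, the ring meets the 4n+2 criterion.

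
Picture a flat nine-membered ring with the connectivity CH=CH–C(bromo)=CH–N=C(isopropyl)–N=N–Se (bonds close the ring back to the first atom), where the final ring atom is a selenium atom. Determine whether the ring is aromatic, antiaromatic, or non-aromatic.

Aromatic

Every ring atom contributes a p orbital perpendicular to the ring (each doubly-bonded ring atom is sp² with one p-orbital electron; each =N– nitrogen is pyridine-type (lone pair in the sp² plane, one electron in the p orbital); the selenium donates one lone pair from its p orbital), so the π system is cyclic and fully conjugated.
Tallying contributions gives 4 × 2 = 8 from the double-bond units + 2 from the Se atom = 10.
That gives a 4n+2 count (10, n = 2).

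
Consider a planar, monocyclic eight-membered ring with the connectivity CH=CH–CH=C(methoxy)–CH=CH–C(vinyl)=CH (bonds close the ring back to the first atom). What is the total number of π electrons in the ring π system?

8

Every ring atom contributes a p orbital perpendicular to the ring (the double-bond atoms are sp², each contributing one p electron), so the π system is cyclic and fully conjugated.
π-electron count: 4 × 2 = 8 from the 4 double-bond units.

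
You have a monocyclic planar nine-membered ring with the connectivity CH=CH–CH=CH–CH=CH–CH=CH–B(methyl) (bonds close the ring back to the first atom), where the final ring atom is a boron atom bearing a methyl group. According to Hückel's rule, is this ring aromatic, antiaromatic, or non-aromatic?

All ring atoms are sp² and supply a p orbital to the ring (each doubly-bonded ring atom is sp² with one p-orbital electron; the boron has an empty p orbital); the conjugation is uninterrupted.
Counting π electrons: 4 × 2 = 8 from the double-bond units + 0 from the B(methyl) atom = 8.
8 is a 4n count (n = 2), so the planar conjugated ring is antiaromatic.

Antiaromatic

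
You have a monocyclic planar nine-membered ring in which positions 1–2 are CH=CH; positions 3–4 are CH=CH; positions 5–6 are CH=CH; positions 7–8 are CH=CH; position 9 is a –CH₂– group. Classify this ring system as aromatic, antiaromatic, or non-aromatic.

Non-aromatic

The CH2 position has four σ bonds — the tetrahedral CH₂ carbon is sp³ and has no p orbital in the ring π system — so the cyclic conjugation is interrupted.
Broken conjugation rules out both aromaticity and antiaromaticity.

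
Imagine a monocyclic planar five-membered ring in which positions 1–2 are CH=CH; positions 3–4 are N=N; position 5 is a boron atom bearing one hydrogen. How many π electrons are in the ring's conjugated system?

4

All ring atoms are sp² and supply a p orbital to the ring (each doubly-bonded ring atom is sp² with one p-orbital electron; each =N– nitrogen is pyridine-type (lone pair in the sp² plane, one electron in the p orbital); the boron has an empty p orbital); the conjugation is uninterrupted.
Counting π electrons: 2 × 2 = 4 from the double-bond units + 0 from the BH atom = 4.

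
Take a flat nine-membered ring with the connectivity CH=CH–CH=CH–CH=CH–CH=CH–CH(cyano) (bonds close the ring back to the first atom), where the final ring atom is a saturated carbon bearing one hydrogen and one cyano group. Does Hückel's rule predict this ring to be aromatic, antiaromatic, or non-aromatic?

Non-aromatic

The CH(cyano) position has four σ bonds — that saturated carbon is sp³ and has no p orbital in the ring π system — so the cyclic conjugation is interrupted.
Without a continuous loop of overlapping p orbitals the Hückel electron count never comes into play.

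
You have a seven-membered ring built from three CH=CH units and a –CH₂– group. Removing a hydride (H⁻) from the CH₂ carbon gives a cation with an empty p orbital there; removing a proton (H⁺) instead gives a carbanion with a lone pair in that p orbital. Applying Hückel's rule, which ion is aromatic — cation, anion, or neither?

Once that carbon is sp², every ring atom has a p orbital and both ions are fully conjugated.
Cation: 3 × 2 + 0 = 6 π electrons → 4(1)+2, aromatic.
Anion: 3 × 2 + 2 = 8 π electrons → 4(2), antiaromatic.

The cation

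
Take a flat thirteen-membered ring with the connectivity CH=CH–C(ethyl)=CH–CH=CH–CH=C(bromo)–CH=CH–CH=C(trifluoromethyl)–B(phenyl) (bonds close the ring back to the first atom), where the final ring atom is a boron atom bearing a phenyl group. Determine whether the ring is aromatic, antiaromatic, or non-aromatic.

All ring atoms are sp² and supply a p orbital to the ring (the double-bond atoms are sp², each contributing one p electron; the boron has an empty p orbital); the conjugation is uninterrupted.
Tallying contributions gives 6 × 2 = 12 from the double-bond units + 0 from the B(phenyl) atom = 12.
12 = 4(3); a planar, fully conjugated 4n system is antiaromatic.

Antiaromatic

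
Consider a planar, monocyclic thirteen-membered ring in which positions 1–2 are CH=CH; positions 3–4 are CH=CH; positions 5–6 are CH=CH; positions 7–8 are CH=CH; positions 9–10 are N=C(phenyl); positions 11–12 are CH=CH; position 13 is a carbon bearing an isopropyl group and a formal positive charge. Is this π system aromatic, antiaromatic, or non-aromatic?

Antiaromatic

Check conjugation: each doubly-bonded ring atom is sp² with one p-orbital electron; the doubly-bonded nitrogens are pyridine-type — their lone pairs lie in the ring plane, leaving one electron in the p orbital; the carbocation has an empty p orbital — every position has a p orbital, so the cyclic π system is continuous.
Counting π electrons: 6 × 2 = 12 from the double-bond units + 0 from the C(isopropyl)(+) atom = 12.
12 = 4(3); a planar, fully conjugated 4n system is antiaromatic.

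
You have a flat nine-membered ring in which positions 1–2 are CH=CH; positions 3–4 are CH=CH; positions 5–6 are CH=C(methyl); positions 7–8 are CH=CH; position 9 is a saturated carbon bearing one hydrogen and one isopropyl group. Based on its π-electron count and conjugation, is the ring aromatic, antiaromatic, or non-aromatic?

Non-aromatic

The CH(isopropyl) carbon is saturated: that saturated carbon is sp³ and has no p orbital in the ring π system. Conjugation is not continuous around the ring.
Without a continuous loop of overlapping p orbitals the Hückel electron count never comes into play.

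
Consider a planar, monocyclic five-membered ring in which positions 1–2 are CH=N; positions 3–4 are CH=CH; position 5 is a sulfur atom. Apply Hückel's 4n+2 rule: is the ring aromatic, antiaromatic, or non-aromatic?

Check conjugation: each doubly-bonded ring atom is sp² with one p-orbital electron; each =N– nitrogen is pyridine-type (lone pair in the sp² plane, one electron in the p orbital); the sulfur donates one lone pair from its p orbital — every position has a p orbital, so the cyclic π system is continuous.
Counting π electrons: 2 × 2 = 4 from the double-bond units + 2 from the S atom = 6.
That gives a 4n+2 count (6, n = 1).

Aromatic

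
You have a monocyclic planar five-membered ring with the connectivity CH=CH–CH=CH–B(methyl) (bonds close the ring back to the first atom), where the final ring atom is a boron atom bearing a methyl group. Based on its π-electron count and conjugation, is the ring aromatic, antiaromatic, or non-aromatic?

Antiaromatic

All ring atoms are sp² and supply a p orbital to the ring (every atom in a ring double bond is sp² and brings one electron to the p orbital; the boron has an empty p orbital); the conjugation is uninterrupted.
Adding the contributions, 2 × 2 = 4 from the double-bond units + 0 from the B(methyl) atom = 4.
4 = 4(1); a planar, fully conjugated 4n system is antiaromatic.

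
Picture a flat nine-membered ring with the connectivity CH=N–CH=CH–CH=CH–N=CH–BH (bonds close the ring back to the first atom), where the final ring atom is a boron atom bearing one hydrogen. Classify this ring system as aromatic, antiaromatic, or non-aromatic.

Antiaromatic

All ring atoms are sp² and supply a p orbital to the ring (the double-bond atoms are sp², each contributing one p electron; each =N– nitrogen is pyridine-type (lone pair in the sp² plane, one electron in the p orbital); the boron has an empty p orbital); the conjugation is uninterrupted.
Adding the contributions, 4 × 2 = 8 from the double-bond units + 0 from the BH atom = 8.
8 = 4(2); a planar, fully conjugated 4n system is antiaromatic.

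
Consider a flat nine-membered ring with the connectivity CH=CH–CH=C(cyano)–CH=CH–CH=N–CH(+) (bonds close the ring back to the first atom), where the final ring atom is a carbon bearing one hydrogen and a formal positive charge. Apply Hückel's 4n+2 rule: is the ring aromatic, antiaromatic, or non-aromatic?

Check conjugation: each doubly-bonded ring atom is sp² with one p-orbital electron; each sp² =N– keeps its lone pair in-plane and puts one electron into the π system; the carbocation has an empty p orbital — every position has a p orbital, so the cyclic π system is continuous.
π-electron count: 4 × 2 = 8 from the double-bond units + 0 from the CH(+) atom = 8.
8 = 4(2); a planar, fully conjugated 4n system is antiaromatic.

Antiaromatic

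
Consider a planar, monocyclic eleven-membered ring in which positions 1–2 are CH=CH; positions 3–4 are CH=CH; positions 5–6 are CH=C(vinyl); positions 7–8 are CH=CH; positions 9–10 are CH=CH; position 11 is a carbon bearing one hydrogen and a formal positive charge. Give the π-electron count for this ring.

All ring atoms are sp² and supply a p orbital to the ring (every atom in a ring double bond is sp² and brings one electron to the p orbital; the carbocation has an empty p orbital); the conjugation is uninterrupted.
Tallying contributions gives 5 × 2 = 10 from the double-bond units + 0 from the CH(+) atom = 10.

10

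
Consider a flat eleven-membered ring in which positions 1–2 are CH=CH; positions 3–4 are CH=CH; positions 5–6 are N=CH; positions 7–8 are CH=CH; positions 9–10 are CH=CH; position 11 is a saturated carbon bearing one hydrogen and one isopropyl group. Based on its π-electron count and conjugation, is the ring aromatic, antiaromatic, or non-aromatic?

Non-aromatic

The CH(isopropyl) carbon is saturated: that saturated carbon is sp³ and has no p orbital in the ring π system. Conjugation is not continuous around the ring.
A ring that is not fully conjugated cannot be aromatic or antiaromatic regardless of its π-electron count.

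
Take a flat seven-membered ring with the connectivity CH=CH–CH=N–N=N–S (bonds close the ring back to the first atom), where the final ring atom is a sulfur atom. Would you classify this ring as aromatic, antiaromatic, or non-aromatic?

Antiaromatic

The p orbitals form a continuous loop: every atom in a ring double bond is sp² and brings one electron to the p orbital; each sp² =N– keeps its lone pair in-plane and puts one electron into the π system; the sulfur donates one lone pair from its p orbital. The ring is fully conjugated.
Counting π electrons: 3 × 2 = 6 from the double-bond units + 2 from the S atom = 8.
8 is a 4n count (n = 2), so the planar conjugated ring is antiaromatic.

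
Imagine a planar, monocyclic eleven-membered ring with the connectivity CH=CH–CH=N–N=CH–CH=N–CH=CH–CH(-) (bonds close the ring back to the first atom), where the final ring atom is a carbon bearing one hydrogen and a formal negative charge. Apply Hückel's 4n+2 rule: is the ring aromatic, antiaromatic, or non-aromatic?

Antiaromatic

Every ring atom contributes a p orbital perpendicular to the ring (each doubly-bonded ring atom is sp² with one p-orbital electron; each =N– nitrogen is pyridine-type (lone pair in the sp² plane, one electron in the p orbital); the carbanion's lone pair occupies the p orbital), so the π system is cyclic and fully conjugated.
Tallying contributions gives 5 × 2 = 10 from the double-bond units + 2 from the CH(-) atom = 12.
With 12 = 4·3 π electrons, Hückel's rule classifies the planar ring as antiaromatic.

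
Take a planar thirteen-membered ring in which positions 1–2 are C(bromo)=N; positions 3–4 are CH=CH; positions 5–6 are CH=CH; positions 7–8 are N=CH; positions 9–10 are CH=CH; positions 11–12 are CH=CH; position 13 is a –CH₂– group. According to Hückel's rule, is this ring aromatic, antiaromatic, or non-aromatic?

Non-aromatic

Because the tetrahedral CH₂ carbon is sp³ and has no p orbital in the ring π system at the CH2 position, the π system cannot extend all the way around the ring.
Broken conjugation rules out both aromaticity and antiaromaticity.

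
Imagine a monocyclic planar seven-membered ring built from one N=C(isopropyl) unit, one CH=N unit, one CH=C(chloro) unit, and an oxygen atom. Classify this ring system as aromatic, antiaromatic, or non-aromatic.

Antiaromatic

The p orbitals form a continuous loop: the double-bond atoms are sp², each contributing one p electron; each sp² =N– keeps its lone pair in-plane and puts one electron into the π system; the oxygen donates one lone pair from its p orbital. The ring is fully conjugated.
Counting π electrons: 3 × 2 = 6 from the double-bond units + 2 from the O atom = 8.
A 4n π count (8, n = 2) in a planar conjugated ring means antiaromatic.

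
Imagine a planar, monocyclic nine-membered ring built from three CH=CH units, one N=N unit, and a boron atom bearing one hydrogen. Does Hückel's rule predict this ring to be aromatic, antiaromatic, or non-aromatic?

All ring atoms are sp² and supply a p orbital to the ring (every atom in a ring double bond is sp² and brings one electron to the p orbital; each =N– nitrogen is pyridine-type (lone pair in the sp² plane, one electron in the p orbital); the boron has an empty p orbital); the conjugation is uninterrupted.
Counting π electrons: 4 × 2 = 8 from the double-bond units + 0 from the BH atom = 8.
8 is a 4n count (n = 2), so the planar conjugated ring is antiaromatic.

Antiaromatic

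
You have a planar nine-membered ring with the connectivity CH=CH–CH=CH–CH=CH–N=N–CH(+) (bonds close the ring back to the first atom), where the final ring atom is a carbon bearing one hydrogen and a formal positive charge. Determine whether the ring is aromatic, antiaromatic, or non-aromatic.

Antiaromatic

The p orbitals form a continuous loop: each doubly-bonded ring atom is sp² with one p-orbital electron; each =N– nitrogen is pyridine-type (lone pair in the sp² plane, one electron in the p orbital); the carbocation has an empty p orbital. The ring is fully conjugated.
π-electron count: 4 × 2 = 8 from the double-bond units + 0 from the CH(+) atom = 8.
8 = 4(2); a planar, fully conjugated 4n system is antiaromatic.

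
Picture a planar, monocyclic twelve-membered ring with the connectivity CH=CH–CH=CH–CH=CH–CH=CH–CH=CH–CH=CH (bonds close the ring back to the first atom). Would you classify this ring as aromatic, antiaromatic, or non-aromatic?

Antiaromatic

All ring atoms are sp² and supply a p orbital to the ring (each doubly-bonded ring atom is sp² with one p-orbital electron); the conjugation is uninterrupted.
Adding the contributions, 6 × 2 = 12 from the 6 double-bond units.
12 is a 4n count (n = 3), so the planar conjugated ring is antiaromatic.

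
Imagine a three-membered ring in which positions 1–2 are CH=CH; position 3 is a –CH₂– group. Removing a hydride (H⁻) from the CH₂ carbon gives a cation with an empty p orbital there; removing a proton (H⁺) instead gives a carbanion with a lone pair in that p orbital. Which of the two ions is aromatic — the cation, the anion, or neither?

In either ion the ring is fully conjugated: every atom, including the new sp² carbon, supplies a p orbital.
Cation: 1 × 2 + 0 = 2 π electrons → 4(0)+2, aromatic.
Anion: 1 × 2 + 2 = 4 π electrons → 4(1), antiaromatic.

The cation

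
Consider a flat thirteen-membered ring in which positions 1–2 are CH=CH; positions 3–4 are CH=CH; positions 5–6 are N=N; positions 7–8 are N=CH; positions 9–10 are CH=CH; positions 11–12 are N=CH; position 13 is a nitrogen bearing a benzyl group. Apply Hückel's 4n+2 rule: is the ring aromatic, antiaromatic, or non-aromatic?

Aromatic

Check conjugation: every atom in a ring double bond is sp² and brings one electron to the p orbital; the doubly-bonded nitrogens are pyridine-type — their lone pairs lie in the ring plane, leaving one electron in the p orbital; the pyrrole-type nitrogen donates its lone pair from the p orbital — every position has a p orbital, so the cyclic π system is continuous.
Counting π electrons: 6 × 2 = 12 from the double-bond units + 2 from the N(benzyl) atom = 14.
Since 14 = 4·3 + 2, the ring meets the 4n+2 criterion.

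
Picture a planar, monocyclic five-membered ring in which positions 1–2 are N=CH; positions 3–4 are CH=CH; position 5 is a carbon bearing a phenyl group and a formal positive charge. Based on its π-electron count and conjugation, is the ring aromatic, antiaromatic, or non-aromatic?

Every ring atom contributes a p orbital perpendicular to the ring (every atom in a ring double bond is sp² and brings one electron to the p orbital; each =N– nitrogen is pyridine-type (lone pair in the sp² plane, one electron in the p orbital); the carbocation has an empty p orbital), so the π system is cyclic and fully conjugated.
π-electron count: 2 × 2 = 4 from the double-bond units + 0 from the C(phenyl)(+) atom = 4.
4 = 4(1); a planar, fully conjugated 4n system is antiaromatic.

Antiaromatic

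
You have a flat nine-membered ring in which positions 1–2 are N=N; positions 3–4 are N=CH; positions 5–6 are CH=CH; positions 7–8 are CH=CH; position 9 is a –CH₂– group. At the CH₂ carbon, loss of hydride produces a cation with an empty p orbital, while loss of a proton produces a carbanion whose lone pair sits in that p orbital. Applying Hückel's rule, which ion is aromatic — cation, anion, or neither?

Both ions have a continuous loop of p orbitals — each ring atom is sp².
Cation: 4 × 2 + 0 = 8 π electrons → 4(2), antiaromatic.
Anion: 4 × 2 + 2 = 10 π electrons → 4(2)+2, aromatic.

The anion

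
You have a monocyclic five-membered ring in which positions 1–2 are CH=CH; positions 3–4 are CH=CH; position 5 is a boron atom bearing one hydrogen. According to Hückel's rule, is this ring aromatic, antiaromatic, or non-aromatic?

Antiaromatic

Check conjugation: the double-bond atoms are sp², each contributing one p electron; the boron has an empty p orbital — every position has a p orbital, so the cyclic π system is continuous.
Adding the contributions, 2 × 2 = 4 from the double-bond units + 0 from the BH atom = 4.
A 4n π count (4, n = 1) in a planar conjugated ring means antiaromatic.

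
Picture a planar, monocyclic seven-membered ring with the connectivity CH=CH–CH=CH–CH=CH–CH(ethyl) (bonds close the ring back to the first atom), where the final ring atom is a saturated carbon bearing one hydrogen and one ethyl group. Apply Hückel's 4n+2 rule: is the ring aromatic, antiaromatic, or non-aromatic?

Non-aromatic

At the CH(ethyl) position, that saturated carbon is sp³ and has no p orbital in the ring π system; the ring's p-orbital overlap is broken there.
Hückel's rule only applies to fully conjugated rings, so this one is simply non-aromatic.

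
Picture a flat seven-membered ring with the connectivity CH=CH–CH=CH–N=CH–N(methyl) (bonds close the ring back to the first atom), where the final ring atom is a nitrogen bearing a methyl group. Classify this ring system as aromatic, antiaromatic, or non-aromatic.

Check conjugation: each doubly-bonded ring atom is sp² with one p-orbital electron; each sp² =N– keeps its lone pair in-plane and puts one electron into the π system; the pyrrole-type nitrogen donates its lone pair from the p orbital — every position has a p orbital, so the cyclic π system is continuous.
π-electron count: 3 × 2 = 6 from the double-bond units + 2 from the N(methyl) atom = 8.
8 is a 4n count (n = 2), so the planar conjugated ring is antiaromatic.

Antiaromatic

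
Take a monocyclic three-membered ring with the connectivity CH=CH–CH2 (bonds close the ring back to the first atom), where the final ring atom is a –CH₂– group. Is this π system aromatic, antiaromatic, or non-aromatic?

Non-aromatic

Because the tetrahedral CH₂ carbon is sp³ and has no p orbital in the ring π system at the CH2 position, the π system cannot extend all the way around the ring.
Without a continuous loop of overlapping p orbitals the Hückel electron count never comes into play.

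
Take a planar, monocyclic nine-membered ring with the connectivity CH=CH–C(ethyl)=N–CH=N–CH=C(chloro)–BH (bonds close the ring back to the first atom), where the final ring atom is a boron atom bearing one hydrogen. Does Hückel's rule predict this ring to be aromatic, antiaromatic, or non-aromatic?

Every ring atom contributes a p orbital perpendicular to the ring (every atom in a ring double bond is sp² and brings one electron to the p orbital; the doubly-bonded nitrogens are pyridine-type — their lone pairs lie in the ring plane, leaving one electron in the p orbital; the boron has an empty p orbital), so the π system is cyclic and fully conjugated.
π-electron count: 4 × 2 = 8 from the double-bond units + 0 from the BH atom = 8.
A 4n π count (8, n = 2) in a planar conjugated ring means antiaromatic.

Antiaromatic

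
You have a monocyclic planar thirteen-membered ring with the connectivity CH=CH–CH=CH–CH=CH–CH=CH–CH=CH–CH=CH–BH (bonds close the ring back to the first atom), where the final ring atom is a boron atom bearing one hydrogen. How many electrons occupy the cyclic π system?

12

All ring atoms are sp² and supply a p orbital to the ring (every atom in a ring double bond is sp² and brings one electron to the p orbital; the boron has an empty p orbital); the conjugation is uninterrupted.
π-electron count: 6 × 2 = 12 from the double-bond units + 0 from the BH atom = 12.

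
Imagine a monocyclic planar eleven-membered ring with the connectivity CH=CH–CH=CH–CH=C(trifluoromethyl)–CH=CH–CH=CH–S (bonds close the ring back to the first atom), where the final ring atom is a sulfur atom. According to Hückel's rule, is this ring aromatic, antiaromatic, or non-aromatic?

Every ring atom contributes a p orbital perpendicular to the ring (every atom in a ring double bond is sp² and brings one electron to the p orbital; the sulfur donates one lone pair from its p orbital), so the π system is cyclic and fully conjugated.
Tallying contributions gives 5 × 2 = 10 from the double-bond units + 2 from the S atom = 12.
12 is a 4n count (n = 3), so the planar conjugated ring is antiaromatic.

Antiaromatic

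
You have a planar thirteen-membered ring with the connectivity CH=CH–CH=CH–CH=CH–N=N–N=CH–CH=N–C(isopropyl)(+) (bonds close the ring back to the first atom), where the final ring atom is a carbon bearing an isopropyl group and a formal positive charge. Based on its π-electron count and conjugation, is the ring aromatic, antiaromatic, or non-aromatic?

Antiaromatic

Every ring atom contributes a p orbital perpendicular to the ring (the double-bond atoms are sp², each contributing one p electron; the doubly-bonded nitrogens are pyridine-type — their lone pairs lie in the ring plane, leaving one electron in the p orbital; the carbocation has an empty p orbital), so the π system is cyclic and fully conjugated.
π-electron count: 6 × 2 = 12 from the double-bond units + 0 from the C(isopropyl)(+) atom = 12.
A 4n π count (12, n = 3) in a planar conjugated ring means antiaromatic.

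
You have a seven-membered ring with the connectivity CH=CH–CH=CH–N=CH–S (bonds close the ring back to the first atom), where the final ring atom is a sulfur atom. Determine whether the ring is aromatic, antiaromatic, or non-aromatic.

Antiaromatic

All ring atoms are sp² and supply a p orbital to the ring (the double-bond atoms are sp², each contributing one p electron; each =N– nitrogen is pyridine-type (lone pair in the sp² plane, one electron in the p orbital); the sulfur donates one lone pair from its p orbital); the conjugation is uninterrupted.
Tallying contributions gives 3 × 2 = 6 from the double-bond units + 2 from the S atom = 8.
A 4n π count (8, n = 2) in a planar conjugated ring means antiaromatic.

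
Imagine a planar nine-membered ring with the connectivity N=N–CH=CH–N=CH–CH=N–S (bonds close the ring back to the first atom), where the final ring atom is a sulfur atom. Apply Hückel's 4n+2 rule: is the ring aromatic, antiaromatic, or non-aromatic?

Aromatic

All ring atoms are sp² and supply a p orbital to the ring (the double-bond atoms are sp², each contributing one p electron; each =N– nitrogen is pyridine-type (lone pair in the sp² plane, one electron in the p orbital); the sulfur donates one lone pair from its p orbital); the conjugation is uninterrupted.
Counting π electrons: 4 × 2 = 8 from the double-bond units + 2 from the S atom = 10.
Since 10 = 4·2 + 2, the ring meets the 4n+2 criterion.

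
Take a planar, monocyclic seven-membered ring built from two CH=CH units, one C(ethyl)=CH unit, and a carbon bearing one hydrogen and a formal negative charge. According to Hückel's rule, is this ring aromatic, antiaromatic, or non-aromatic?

Antiaromatic

Every ring atom contributes a p orbital perpendicular to the ring (every atom in a ring double bond is sp² and brings one electron to the p orbital; the carbanion's lone pair occupies the p orbital), so the π system is cyclic and fully conjugated.
Counting π electrons: 3 × 2 = 6 from the double-bond units + 2 from the CH(-) atom = 8.
With 8 = 4·2 π electrons, Hückel's rule classifies the planar ring as antiaromatic.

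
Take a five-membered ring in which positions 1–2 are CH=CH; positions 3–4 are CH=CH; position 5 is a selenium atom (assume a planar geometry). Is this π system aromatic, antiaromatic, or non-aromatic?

Aromatic

Every ring atom contributes a p orbital perpendicular to the ring (each doubly-bonded ring atom is sp² with one p-orbital electron; the selenium donates one lone pair from its p orbital), so the π system is cyclic and fully conjugated.
Tallying contributions gives 2 × 2 = 4 from the double-bond units + 2 from the Se atom = 6.
With 6 π electrons (n = 1), the Hückel 4n+2 condition holds.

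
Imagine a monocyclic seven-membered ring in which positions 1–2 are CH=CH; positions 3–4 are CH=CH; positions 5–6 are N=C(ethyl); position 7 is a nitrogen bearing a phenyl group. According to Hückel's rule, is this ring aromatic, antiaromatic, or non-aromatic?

Antiaromatic

The p orbitals form a continuous loop: the double-bond atoms are sp², each contributing one p electron; each sp² =N– keeps its lone pair in-plane and puts one electron into the π system; the pyrrole-type nitrogen donates its lone pair from the p orbital. The ring is fully conjugated.
Tallying contributions gives 3 × 2 = 6 from the double-bond units + 2 from the N(phenyl) atom = 8.
A 4n π count (8, n = 2) in a planar conjugated ring means antiaromatic.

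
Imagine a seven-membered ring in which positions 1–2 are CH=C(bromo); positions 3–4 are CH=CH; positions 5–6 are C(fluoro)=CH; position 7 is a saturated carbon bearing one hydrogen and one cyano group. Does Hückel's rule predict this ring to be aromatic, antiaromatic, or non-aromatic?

Non-aromatic

Because that saturated carbon is sp³ and has no p orbital in the ring π system at the CH(cyano) position, the π system cannot extend all the way around the ring.
Without a continuous loop of overlapping p orbitals the Hückel electron count never comes into play.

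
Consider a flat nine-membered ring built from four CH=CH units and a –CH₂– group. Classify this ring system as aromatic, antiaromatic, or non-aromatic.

The CH2 carbon is saturated: the tetrahedral CH₂ carbon is sp³ and has no p orbital in the ring π system. Conjugation is not continuous around the ring.
Without a continuous loop of overlapping p orbitals the Hückel electron count never comes into play.

Non-aromatic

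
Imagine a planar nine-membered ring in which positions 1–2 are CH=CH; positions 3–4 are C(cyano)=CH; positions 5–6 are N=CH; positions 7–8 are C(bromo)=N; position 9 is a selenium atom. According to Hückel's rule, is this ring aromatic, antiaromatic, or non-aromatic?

Check conjugation: each doubly-bonded ring atom is sp² with one p-orbital electron; each =N– nitrogen is pyridine-type (lone pair in the sp² plane, one electron in the p orbital); the selenium donates one lone pair from its p orbital — every position has a p orbital, so the cyclic π system is continuous.
Adding the contributions, 4 × 2 = 8 from the double-bond units + 2 from the Se atom = 10.
That gives a 4n+2 count (10, n = 2).

Aromatic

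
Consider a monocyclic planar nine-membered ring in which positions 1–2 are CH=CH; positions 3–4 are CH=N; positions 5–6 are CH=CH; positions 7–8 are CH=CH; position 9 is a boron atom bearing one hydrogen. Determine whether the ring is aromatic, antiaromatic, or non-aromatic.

Antiaromatic

Check conjugation: the double-bond atoms are sp², each contributing one p electron; the doubly-bonded nitrogens are pyridine-type — their lone pairs lie in the ring plane, leaving one electron in the p orbital; the boron has an empty p orbital — every position has a p orbital, so the cyclic π system is continuous.
π-electron count: 4 × 2 = 8 from the double-bond units + 0 from the BH atom = 8.
With 8 = 4·2 π electrons, Hückel's rule classifies the planar ring as antiaromatic.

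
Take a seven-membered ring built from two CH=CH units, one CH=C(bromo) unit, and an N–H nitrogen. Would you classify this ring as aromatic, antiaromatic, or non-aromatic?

Every ring atom contributes a p orbital perpendicular to the ring (each doubly-bonded ring atom is sp² with one p-orbital electron; the pyrrole-type nitrogen donates its lone pair from the p orbital), so the π system is cyclic and fully conjugated.
Adding the contributions, 3 × 2 = 6 from the double-bond units + 2 from the NH atom = 8.
With 8 = 4·2 π electrons, Hückel's rule classifies the planar ring as antiaromatic.

Antiaromatic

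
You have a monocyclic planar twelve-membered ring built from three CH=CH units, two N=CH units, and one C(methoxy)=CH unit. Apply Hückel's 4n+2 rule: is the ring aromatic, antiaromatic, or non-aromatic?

Antiaromatic

The p orbitals form a continuous loop: each doubly-bonded ring atom is sp² with one p-orbital electron; the doubly-bonded nitrogens are pyridine-type — their lone pairs lie in the ring plane, leaving one electron in the p orbital. The ring is fully conjugated.
Adding the contributions, 6 × 2 = 12 from the 6 double-bond units.
12 = 4(3); a planar, fully conjugated 4n system is antiaromatic.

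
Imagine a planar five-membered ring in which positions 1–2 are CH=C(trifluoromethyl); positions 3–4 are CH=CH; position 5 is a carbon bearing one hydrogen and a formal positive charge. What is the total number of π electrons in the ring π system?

Check conjugation: each doubly-bonded ring atom is sp² with one p-orbital electron; the carbocation has an empty p orbital — every position has a p orbital, so the cyclic π system is continuous.
Tallying contributions gives 2 × 2 = 4 from the double-bond units + 0 from the CH(+) atom = 4.

4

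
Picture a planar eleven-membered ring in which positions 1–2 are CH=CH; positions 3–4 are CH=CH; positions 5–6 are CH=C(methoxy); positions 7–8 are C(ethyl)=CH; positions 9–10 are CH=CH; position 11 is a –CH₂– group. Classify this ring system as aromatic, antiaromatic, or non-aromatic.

The CH2 position has four σ bonds — the tetrahedral CH₂ carbon is sp³ and has no p orbital in the ring π system — so the cyclic conjugation is interrupted.
Without a continuous loop of overlapping p orbitals the Hückel electron count never comes into play.

Non-aromatic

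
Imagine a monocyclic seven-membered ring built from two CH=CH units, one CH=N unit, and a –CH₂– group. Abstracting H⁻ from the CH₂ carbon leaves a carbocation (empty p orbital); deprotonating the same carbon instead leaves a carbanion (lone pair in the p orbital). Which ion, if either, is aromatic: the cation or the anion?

Both ions have a continuous loop of p orbitals — each ring atom is sp².
Cation: 3 × 2 + 0 = 6 π electrons → 4(1)+2, aromatic.
Anion: 3 × 2 + 2 = 8 π electrons → 4(2), antiaromatic.

The cation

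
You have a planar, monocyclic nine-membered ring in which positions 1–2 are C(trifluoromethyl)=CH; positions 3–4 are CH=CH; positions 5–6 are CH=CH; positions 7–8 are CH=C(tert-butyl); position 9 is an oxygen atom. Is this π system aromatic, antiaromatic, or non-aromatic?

The p orbitals form a continuous loop: the double-bond atoms are sp², each contributing one p electron; the oxygen donates one lone pair from its p orbital. The ring is fully conjugated.
Adding the contributions, 4 × 2 = 8 from the double-bond units + 2 from the O atom = 10.
With 10 π electrons (n = 2), the Hückel 4n+2 condition holds.

Aromatic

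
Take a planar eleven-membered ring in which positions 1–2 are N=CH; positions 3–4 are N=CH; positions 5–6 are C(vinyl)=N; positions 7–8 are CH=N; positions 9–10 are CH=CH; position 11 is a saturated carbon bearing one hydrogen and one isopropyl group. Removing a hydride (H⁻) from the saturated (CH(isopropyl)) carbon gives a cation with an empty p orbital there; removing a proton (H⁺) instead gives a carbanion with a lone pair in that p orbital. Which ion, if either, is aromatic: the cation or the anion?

In both ions every ring atom is sp² and contributes a p orbital, so both rings are fully conjugated.
Cation: 5 × 2 + 0 = 10 π electrons → 4(2)+2, aromatic.
Anion: 5 × 2 + 2 = 12 π electrons → 4(3), antiaromatic.

The cation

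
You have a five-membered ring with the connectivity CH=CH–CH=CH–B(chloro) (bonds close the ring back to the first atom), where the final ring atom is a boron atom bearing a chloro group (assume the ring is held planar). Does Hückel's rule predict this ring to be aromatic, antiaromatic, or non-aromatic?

Antiaromatic

All ring atoms are sp² and supply a p orbital to the ring (each doubly-bonded ring atom is sp² with one p-orbital electron; the boron has an empty p orbital); the conjugation is uninterrupted.
π-electron count: 2 × 2 = 4 from the double-bond units + 0 from the B(chloro) atom = 4.
4 is a 4n count (n = 1), so the planar conjugated ring is antiaromatic.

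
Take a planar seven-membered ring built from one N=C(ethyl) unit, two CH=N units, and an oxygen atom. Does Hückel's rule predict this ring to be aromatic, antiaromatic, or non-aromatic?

Antiaromatic

Every ring atom contributes a p orbital perpendicular to the ring (every atom in a ring double bond is sp² and brings one electron to the p orbital; each =N– nitrogen is pyridine-type (lone pair in the sp² plane, one electron in the p orbital); the oxygen donates one lone pair from its p orbital), so the π system is cyclic and fully conjugated.
π-electron count: 3 × 2 = 6 from the double-bond units + 2 from the O atom = 8.
8 is a 4n count (n = 2), so the planar conjugated ring is antiaromatic.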